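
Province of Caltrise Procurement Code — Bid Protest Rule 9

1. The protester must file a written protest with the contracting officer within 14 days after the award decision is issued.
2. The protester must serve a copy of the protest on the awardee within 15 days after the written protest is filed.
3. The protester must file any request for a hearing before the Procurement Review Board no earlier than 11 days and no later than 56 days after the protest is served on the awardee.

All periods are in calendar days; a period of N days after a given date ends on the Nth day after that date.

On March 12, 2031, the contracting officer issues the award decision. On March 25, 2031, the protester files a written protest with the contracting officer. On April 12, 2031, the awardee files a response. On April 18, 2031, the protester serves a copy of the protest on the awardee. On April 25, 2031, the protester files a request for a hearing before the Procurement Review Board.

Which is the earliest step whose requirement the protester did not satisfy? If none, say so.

Step 1: 14 days after March 12, 2031 (when the award decision is issued) is March 26, 2031; March 25, 2031 is within that limit.
Step 2: 15 days after March 25, 2031 (when the written protest is filed) is April 9, 2031; done April 18, 2031 — 9 days late.

Step 2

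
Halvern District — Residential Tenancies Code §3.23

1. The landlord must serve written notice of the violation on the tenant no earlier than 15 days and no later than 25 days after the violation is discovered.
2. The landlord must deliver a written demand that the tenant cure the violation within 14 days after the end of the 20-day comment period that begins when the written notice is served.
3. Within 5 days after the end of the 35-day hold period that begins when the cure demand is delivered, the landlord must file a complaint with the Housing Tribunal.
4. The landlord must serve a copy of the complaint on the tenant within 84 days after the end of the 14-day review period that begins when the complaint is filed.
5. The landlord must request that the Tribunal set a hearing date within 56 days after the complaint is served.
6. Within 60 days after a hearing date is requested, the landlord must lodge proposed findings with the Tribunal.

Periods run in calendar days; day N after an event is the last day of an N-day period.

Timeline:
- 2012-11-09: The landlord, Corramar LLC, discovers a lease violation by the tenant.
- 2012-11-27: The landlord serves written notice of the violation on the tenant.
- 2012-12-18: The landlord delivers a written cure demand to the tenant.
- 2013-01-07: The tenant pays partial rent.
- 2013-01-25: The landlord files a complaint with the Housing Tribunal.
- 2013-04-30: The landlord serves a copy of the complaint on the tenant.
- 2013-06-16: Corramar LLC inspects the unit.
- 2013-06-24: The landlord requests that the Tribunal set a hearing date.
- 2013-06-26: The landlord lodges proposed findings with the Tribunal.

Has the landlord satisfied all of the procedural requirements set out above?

Yes

Step 1: the window is 15–25 days after 2012-11-09 (when the violation is discovered), so 2012-11-24 through 2012-12-04; done 2012-11-27, which is between those dates.
Step 2: 14 days after 2012-12-17 (end of the 20-day comment period, which began when the written notice is served on 2012-11-27) is 2012-12-31; done 2012-12-18 — timely.
Step 3: 5 days after 2013-01-22 (end of the 35-day hold period, which began when the cure demand is delivered on 2012-12-18) is 2013-01-27; 2013-01-25 is within that limit.
Step 4: 84 days after 2013-02-08 (end of the 14-day review period, which began when the complaint is filed on 2013-01-25) is 2013-05-03; done 2013-04-30 — timely.
Step 5: 56 days after 2013-04-30 (when the complaint is served) is 2013-06-25; done 2013-06-24 — timely.
Step 6: 60 days after 2013-06-24 (when a hearing date is requested) is 2013-08-23; done 2013-06-26 — timely.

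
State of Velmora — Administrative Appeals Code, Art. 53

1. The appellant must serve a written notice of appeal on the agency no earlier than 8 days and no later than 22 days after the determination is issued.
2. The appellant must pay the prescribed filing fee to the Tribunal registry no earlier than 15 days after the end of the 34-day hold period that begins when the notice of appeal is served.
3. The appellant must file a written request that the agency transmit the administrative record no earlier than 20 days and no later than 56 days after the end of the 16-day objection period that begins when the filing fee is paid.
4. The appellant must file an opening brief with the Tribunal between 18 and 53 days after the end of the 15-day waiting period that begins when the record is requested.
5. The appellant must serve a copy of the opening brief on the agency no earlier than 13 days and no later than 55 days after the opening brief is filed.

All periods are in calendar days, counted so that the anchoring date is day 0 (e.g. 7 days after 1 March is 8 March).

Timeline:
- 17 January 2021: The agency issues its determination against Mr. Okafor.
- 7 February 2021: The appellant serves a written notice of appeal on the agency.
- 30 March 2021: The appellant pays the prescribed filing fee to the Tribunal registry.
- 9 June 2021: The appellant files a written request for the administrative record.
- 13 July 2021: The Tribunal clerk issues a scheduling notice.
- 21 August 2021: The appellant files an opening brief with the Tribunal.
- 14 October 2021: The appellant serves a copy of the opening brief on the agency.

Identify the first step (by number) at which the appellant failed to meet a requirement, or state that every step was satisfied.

Step 1: the window is 8–22 days after 17 January 2021 (when the determination is issued), so 25 January 2021 through 8 February 2021; done 7 February 2021 — within the window.
Step 2: the earliest permitted date is 15 days after 13 March 2021 (end of the 34-day hold period, which began when the notice of appeal is served on 7 February 2021), i.e. 28 March 2021; done 30 March 2021 — permitted.
Step 3: the window is 20–56 days after 15 April 2021 (end of the 16-day objection period, which began when the filing fee is paid on 30 March 2021), so 5 May 2021 through 10 June 2021; 9 June 2021 falls inside that range.
Step 4: the window is 18–53 days after 24 June 2021 (end of the 15-day waiting period, which began when the record is requested on 9 June 2021), so 12 July 2021 through 16 August 2021; done 21 August 2021 — 5 days after the window closed.

Step 4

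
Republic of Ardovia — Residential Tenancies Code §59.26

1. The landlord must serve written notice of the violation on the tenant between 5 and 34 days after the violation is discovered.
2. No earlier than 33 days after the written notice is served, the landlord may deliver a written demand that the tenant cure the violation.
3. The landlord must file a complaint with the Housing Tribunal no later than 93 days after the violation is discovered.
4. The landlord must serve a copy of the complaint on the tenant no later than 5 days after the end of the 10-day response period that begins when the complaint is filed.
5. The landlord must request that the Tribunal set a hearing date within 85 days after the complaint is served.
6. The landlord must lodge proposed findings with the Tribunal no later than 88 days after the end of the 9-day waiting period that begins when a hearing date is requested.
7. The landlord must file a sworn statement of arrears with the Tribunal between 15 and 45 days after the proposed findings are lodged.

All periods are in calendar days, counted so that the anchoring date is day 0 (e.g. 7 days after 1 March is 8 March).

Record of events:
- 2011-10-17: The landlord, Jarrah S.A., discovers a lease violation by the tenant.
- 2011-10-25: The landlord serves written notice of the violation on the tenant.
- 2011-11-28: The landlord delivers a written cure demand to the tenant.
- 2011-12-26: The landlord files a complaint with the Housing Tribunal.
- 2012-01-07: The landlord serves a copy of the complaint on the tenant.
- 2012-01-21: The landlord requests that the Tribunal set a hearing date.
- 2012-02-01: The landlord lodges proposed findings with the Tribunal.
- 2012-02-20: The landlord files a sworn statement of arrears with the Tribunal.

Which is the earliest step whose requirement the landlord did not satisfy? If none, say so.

None — every step was satisfied

Step 1 — 5 and 34 days from 2011-10-17 (when the violation is discovered) are 2011-10-22 and 2011-11-20 respectively; done 2011-10-25 — within the window.
Step 2 — must wait 33 days from 2011-10-25 (when the written notice is served), so not before 2011-11-27; 2011-11-28 is on or after that date.
Step 3 — counting 93 days from 2011-10-17 (when the violation is discovered) gives a deadline of 2012-01-18; done 2011-12-26 — timely.
Step 4 — counting 5 days from 2012-01-05 (end of the 10-day response period, which began when the complaint is filed on 2011-12-26) gives a deadline of 2012-01-10; completed 2012-01-07, before the deadline.
Step 5 — counting 85 days from 2012-01-07 (when the complaint is served) gives a deadline of 2012-04-01; completed 2012-01-21, before the deadline.
Step 6 — counting 88 days from 2012-01-30 (end of the 9-day waiting period, which began when a hearing date is requested on 2012-01-21) gives a deadline of 2012-04-27; 2012-02-01 is within that limit.
Step 7 — 15 and 45 days from 2012-02-01 (when the proposed findings are lodged) are 2012-02-16 and 2012-03-17 respectively; done 2012-02-20, which is between those dates.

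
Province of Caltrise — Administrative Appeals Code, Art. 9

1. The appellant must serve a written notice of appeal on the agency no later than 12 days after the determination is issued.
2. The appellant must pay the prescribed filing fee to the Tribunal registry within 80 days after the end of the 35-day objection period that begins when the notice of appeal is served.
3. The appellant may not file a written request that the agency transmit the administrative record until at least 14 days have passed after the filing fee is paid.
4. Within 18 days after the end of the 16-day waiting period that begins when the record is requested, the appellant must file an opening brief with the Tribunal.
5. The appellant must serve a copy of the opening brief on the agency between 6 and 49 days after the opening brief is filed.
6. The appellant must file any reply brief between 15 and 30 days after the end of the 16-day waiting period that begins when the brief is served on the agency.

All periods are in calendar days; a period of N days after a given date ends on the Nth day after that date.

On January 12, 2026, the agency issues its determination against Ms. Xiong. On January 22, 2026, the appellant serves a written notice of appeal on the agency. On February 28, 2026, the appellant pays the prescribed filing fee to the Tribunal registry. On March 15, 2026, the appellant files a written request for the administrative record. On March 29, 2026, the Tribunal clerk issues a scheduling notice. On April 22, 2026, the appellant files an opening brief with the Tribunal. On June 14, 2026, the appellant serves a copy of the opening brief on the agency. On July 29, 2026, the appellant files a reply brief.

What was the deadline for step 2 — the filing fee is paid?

May 17, 2026

The notice of appeal is served on January 22, 2026; the 35-day objection period therefore ends February 26, 2026, and step 2 runs from that date. 80 days after February 26, 2026 is May 17, 2026.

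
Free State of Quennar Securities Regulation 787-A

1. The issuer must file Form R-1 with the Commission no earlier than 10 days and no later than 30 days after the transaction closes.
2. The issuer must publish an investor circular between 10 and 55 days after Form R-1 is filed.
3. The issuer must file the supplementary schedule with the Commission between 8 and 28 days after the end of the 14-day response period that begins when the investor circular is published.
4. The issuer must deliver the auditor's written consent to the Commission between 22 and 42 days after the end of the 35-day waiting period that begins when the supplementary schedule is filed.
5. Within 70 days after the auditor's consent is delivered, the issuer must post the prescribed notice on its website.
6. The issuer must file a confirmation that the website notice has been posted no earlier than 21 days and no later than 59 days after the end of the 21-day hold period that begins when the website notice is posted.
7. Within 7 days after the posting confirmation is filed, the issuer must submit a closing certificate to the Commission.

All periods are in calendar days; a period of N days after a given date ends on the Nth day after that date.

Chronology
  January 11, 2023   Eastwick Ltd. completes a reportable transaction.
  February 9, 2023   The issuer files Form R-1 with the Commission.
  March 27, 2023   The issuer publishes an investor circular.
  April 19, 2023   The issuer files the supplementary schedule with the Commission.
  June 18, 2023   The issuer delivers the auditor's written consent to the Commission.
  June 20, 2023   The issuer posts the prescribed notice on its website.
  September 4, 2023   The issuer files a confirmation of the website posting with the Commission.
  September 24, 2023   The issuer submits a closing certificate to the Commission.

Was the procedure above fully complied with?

No

(1) the permitted window runs from January 11, 2023 + 10 = January 21, 2023 to January 11, 2023 + 30 = February 10, 2023; done February 9, 2023, which is between those dates.
(2) the permitted window runs from February 9, 2023 + 10 = February 19, 2023 to February 9, 2023 + 55 = April 5, 2023; done March 27, 2023 — within the window.
(3) the permitted window runs from April 10, 2023 + 8 = April 18, 2023 to April 10, 2023 + 28 = May 8, 2023; done April 19, 2023, which is between those dates.
(4) the permitted window runs from May 24, 2023 + 22 = June 15, 2023 to May 24, 2023 + 42 = July 5, 2023; June 18, 2023 falls inside that range.
(5) due by June 18, 2023 + 70 days = August 27, 2023; June 20, 2023 is within that limit.
(6) the permitted window runs from July 11, 2023 + 21 = August 1, 2023 to July 11, 2023 + 59 = September 8, 2023; done September 4, 2023, which is between those dates.
(7) due by September 4, 2023 + 7 days = September 11, 2023; September 24, 2023 misses that deadline by 13 days.
That is the first point of non-compliance.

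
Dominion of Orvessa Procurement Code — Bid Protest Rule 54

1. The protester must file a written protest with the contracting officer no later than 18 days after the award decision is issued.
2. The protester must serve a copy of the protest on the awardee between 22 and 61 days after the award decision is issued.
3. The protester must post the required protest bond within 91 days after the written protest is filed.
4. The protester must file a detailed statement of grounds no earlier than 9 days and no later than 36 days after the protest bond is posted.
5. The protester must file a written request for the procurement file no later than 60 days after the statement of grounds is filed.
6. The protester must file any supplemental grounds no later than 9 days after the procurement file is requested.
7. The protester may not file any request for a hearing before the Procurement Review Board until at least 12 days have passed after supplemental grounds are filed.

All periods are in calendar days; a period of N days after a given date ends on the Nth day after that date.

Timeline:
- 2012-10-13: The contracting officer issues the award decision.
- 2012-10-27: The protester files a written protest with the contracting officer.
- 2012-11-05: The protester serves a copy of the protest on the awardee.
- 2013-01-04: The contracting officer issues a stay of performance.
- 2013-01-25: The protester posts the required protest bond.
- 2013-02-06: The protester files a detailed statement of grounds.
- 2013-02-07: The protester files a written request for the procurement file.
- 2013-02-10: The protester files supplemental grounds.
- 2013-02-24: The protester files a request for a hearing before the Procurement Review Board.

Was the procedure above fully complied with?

Step 1 — counting 18 days from 2012-10-13 (when the award decision is issued) gives a deadline of 2012-10-31; done 2012-10-27 — timely.
Step 2 — 22 and 61 days from 2012-10-13 (when the award decision is issued) are 2012-11-04 and 2012-12-13 respectively; done 2012-11-05, which is between those dates.
Step 3 — counting 91 days from 2012-10-27 (when the written protest is filed) gives a deadline of 2013-01-26; 2013-01-25 is within that limit.
Step 4 — 9 and 36 days from 2013-01-25 (when the protest bond is posted) are 2013-02-03 and 2013-03-02 respectively; done 2013-02-06 — within the window.
Step 5 — counting 60 days from 2013-02-06 (when the statement of grounds is filed) gives a deadline of 2013-04-07; done 2013-02-07 — timely.
Step 6 — counting 9 days from 2013-02-07 (when the procurement file is requested) gives a deadline of 2013-02-16; done 2013-02-10 — timely.
Step 7 — must wait 12 days from 2013-02-10 (when supplemental grounds are filed), so not before 2013-02-22; done 2013-02-24, after the minimum wait.

Yes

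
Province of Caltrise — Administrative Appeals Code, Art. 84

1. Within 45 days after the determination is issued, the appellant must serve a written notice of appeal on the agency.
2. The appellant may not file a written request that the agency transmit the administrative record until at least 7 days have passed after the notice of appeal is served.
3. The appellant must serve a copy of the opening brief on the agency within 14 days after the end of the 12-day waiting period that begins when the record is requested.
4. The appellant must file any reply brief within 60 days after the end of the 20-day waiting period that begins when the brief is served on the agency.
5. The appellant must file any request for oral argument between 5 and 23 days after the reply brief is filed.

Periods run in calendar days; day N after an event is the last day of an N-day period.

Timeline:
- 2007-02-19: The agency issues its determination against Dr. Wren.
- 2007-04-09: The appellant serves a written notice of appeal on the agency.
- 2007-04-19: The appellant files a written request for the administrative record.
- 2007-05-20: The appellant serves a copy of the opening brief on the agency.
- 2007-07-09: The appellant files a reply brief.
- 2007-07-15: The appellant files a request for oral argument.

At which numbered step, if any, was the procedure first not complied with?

Step 1

Step 1 — counting 45 days from 2007-02-19 (when the determination is issued) gives a deadline of 2007-04-05; not done until 2007-04-09, 4 days after the deadline.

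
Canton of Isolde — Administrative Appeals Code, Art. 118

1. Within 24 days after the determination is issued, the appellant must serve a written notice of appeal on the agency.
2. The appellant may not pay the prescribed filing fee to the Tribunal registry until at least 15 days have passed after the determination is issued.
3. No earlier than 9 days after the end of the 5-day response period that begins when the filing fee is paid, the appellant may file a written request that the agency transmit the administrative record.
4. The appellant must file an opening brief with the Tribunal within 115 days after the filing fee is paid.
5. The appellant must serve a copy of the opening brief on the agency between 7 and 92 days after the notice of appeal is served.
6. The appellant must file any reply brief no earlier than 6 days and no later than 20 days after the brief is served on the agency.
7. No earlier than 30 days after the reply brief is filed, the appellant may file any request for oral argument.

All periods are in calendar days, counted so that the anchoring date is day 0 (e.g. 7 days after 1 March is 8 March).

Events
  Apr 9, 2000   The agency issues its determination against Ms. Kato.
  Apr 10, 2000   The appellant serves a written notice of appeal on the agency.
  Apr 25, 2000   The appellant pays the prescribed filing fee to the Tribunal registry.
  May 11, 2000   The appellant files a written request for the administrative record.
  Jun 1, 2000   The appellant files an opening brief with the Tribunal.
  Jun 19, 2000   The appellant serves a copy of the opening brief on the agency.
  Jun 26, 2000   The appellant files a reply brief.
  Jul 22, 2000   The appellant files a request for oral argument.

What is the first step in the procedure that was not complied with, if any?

Step 7

(1) due by Apr 9, 2000 + 24 days = May 3, 2000; Apr 10, 2000 is within that limit.
(2) permitted from Apr 9, 2000 + 15 days = Apr 24, 2000 onward; done Apr 25, 2000 — permitted.
(3) permitted from Apr 30, 2000 + 9 days = May 9, 2000 onward; May 11, 2000 is on or after that date.
(4) due by Apr 25, 2000 + 115 days = Aug 18, 2000; done Jun 1, 2000 — timely.
(5) the permitted window runs from Apr 10, 2000 + 7 = Apr 17, 2000 to Apr 10, 2000 + 92 = Jul 11, 2000; done Jun 19, 2000, which is between those dates.
(6) the permitted window runs from Jun 19, 2000 + 6 = Jun 25, 2000 to Jun 19, 2000 + 20 = Jul 9, 2000; done Jun 26, 2000 — within the window.
(7) permitted from Jun 26, 2000 + 30 days = Jul 26, 2000 onward; acted on Jul 22, 2000, 4 days prematurely.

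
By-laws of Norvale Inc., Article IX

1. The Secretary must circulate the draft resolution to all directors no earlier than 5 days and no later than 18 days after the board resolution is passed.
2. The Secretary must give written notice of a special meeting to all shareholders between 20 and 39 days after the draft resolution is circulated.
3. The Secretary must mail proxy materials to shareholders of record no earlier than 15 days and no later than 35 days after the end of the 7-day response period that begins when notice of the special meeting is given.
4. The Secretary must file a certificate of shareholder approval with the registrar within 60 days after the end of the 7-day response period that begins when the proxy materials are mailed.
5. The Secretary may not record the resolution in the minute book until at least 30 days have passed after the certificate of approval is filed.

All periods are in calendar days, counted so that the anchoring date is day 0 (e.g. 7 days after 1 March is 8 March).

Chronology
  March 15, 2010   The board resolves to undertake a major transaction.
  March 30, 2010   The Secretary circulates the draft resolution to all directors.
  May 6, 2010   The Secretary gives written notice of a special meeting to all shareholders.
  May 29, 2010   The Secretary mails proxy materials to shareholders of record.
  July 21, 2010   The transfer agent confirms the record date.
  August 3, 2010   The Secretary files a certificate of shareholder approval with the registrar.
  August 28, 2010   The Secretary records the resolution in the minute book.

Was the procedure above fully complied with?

No

Step 1: the window is 5–18 days after March 15, 2010 (when the board resolution is passed), so March 20, 2010 through April 2, 2010; March 30, 2010 falls inside that range.
Step 2: the window is 20–39 days after March 30, 2010 (when the draft resolution is circulated), so April 19, 2010 through May 8, 2010; done May 6, 2010, which is between those dates.
Step 3: the window is 15–35 days after May 13, 2010 (end of the 7-day response period, which began when notice of the special meeting is given on May 6, 2010), so May 28, 2010 through June 17, 2010; done May 29, 2010, which is between those dates.
Step 4: 60 days after June 5, 2010 (end of the 7-day response period, which began when the proxy materials are mailed on May 29, 2010) is August 4, 2010; August 3, 2010 is within that limit.
Step 5: the earliest permitted date is 30 days after August 3, 2010 (when the certificate of approval is filed), i.e. September 2, 2010; August 28, 2010 is 5 days before the earliest permitted date.
No need to go further; step 5 was not satisfied.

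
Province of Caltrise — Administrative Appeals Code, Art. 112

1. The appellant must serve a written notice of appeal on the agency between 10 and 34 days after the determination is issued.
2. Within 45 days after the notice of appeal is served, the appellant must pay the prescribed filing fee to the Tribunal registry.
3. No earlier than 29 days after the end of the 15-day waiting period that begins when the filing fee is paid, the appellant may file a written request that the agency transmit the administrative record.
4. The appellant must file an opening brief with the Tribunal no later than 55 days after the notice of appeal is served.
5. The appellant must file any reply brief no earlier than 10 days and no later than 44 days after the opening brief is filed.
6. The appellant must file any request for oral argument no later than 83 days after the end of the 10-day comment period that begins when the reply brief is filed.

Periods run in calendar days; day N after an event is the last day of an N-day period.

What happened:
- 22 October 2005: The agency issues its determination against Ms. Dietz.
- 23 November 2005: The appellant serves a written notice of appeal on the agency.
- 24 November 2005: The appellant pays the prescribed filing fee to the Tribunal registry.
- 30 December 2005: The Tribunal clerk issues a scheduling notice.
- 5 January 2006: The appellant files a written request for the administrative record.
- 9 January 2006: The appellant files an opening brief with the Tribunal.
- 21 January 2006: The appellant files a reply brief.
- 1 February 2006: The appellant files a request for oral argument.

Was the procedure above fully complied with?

(1) the permitted window runs from 22 October 2005 + 10 = 1 November 2005 to 22 October 2005 + 34 = 25 November 2005; done 23 November 2005 — within the window.
(2) due by 23 November 2005 + 45 days = 7 January 2006; completed 24 November 2005, before the deadline.
(3) permitted from 9 December 2005 + 29 days = 7 January 2006 onward; 5 January 2006 is 2 days before the earliest permitted date.
Later steps need not be reached.

No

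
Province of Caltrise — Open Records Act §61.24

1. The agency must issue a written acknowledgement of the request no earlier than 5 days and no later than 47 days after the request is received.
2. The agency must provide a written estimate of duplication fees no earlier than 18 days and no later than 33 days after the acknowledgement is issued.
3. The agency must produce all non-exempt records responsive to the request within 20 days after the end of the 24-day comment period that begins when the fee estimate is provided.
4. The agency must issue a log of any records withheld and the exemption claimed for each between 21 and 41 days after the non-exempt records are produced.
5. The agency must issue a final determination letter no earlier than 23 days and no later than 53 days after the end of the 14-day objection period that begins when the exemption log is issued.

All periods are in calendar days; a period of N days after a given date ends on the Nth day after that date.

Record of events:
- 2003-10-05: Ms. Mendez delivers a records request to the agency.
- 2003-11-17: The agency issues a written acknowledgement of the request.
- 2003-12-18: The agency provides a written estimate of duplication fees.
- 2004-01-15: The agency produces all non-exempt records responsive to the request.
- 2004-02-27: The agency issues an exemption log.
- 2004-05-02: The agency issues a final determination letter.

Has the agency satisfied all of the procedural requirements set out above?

(1) the permitted window runs from 2003-10-05 + 5 = 2003-10-10 to 2003-10-05 + 47 = 2003-11-21; 2003-11-17 falls inside that range.
(2) the permitted window runs from 2003-11-17 + 18 = 2003-12-05 to 2003-11-17 + 33 = 2003-12-20; done 2003-12-18, which is between those dates.
(3) due by 2004-01-11 + 20 days = 2004-01-31; done 2004-01-15 — timely.
(4) the permitted window runs from 2004-01-15 + 21 = 2004-02-05 to 2004-01-15 + 41 = 2004-02-25; 2004-02-27 is 2 days past the end of the window.

No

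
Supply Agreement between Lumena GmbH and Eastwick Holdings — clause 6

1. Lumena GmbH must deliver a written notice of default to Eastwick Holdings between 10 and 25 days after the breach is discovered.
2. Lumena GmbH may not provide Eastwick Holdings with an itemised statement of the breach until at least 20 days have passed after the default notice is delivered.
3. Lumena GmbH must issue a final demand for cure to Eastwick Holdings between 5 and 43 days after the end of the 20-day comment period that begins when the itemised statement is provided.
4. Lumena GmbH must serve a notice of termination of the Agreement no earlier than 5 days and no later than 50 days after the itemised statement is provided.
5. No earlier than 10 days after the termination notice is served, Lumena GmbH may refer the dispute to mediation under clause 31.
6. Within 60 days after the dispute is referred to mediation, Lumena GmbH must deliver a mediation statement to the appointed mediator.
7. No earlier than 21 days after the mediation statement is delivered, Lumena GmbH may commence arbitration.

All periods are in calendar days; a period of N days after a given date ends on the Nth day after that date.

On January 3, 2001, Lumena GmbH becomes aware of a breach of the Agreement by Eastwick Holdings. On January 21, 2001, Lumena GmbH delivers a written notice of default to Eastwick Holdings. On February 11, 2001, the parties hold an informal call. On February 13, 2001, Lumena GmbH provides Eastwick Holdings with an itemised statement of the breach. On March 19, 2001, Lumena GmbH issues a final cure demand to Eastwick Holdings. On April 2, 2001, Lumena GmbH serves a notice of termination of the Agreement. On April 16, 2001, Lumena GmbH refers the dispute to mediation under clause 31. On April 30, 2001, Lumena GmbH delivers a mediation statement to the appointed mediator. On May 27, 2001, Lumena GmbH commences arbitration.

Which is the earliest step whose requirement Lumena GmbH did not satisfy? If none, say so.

Step 1: the window is 10–25 days after January 3, 2001 (when the breach is discovered), so January 13, 2001 through January 28, 2001; done January 21, 2001, which is between those dates.
Step 2: the earliest permitted date is 20 days after January 21, 2001 (when the default notice is delivered), i.e. February 10, 2001; February 13, 2001 is on or after that date.
Step 3: the window is 5–43 days after March 5, 2001 (end of the 20-day comment period, which began when the itemised statement is provided on February 13, 2001), so March 10, 2001 through April 17, 2001; done March 19, 2001 — within the window.
Step 4: the window is 5–50 days after February 13, 2001 (when the itemised statement is provided), so February 18, 2001 through April 4, 2001; done April 2, 2001, which is between those dates.
Step 5: the earliest permitted date is 10 days after April 2, 2001 (when the termination notice is served), i.e. April 12, 2001; done April 16, 2001, after the minimum wait.
Step 6: 60 days after April 16, 2001 (when the dispute is referred to mediation) is June 15, 2001; done April 30, 2001 — timely.
Step 7: the earliest permitted date is 21 days after April 30, 2001 (when the mediation statement is delivered), i.e. May 21, 2001; done May 27, 2001 — permitted.

None — every step was satisfied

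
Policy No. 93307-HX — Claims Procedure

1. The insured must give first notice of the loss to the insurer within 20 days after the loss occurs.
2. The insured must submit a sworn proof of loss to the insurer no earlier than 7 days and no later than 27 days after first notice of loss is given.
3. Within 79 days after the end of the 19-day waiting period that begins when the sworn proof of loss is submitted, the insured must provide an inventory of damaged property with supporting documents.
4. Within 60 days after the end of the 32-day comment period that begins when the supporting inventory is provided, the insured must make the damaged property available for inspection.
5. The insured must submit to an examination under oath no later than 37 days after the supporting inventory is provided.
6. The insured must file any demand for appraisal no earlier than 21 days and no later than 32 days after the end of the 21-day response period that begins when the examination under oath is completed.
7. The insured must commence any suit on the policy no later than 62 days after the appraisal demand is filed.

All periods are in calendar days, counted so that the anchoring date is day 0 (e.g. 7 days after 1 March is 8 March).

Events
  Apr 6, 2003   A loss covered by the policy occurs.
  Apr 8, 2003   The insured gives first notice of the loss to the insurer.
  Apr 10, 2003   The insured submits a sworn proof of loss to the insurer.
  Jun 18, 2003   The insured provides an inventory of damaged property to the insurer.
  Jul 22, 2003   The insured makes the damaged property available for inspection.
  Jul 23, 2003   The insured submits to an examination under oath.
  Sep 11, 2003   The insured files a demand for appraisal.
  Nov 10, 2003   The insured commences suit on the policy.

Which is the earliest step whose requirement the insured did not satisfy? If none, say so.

Step 1: 20 days after Apr 6, 2003 (when the loss occurs) is Apr 26, 2003; done Apr 8, 2003 — timely.
Step 2: the window is 7–27 days after Apr 8, 2003 (when first notice of loss is given), so Apr 15, 2003 through May 5, 2003; Apr 10, 2003 is 5 days too early.
That is the first point of non-compliance.

Step 2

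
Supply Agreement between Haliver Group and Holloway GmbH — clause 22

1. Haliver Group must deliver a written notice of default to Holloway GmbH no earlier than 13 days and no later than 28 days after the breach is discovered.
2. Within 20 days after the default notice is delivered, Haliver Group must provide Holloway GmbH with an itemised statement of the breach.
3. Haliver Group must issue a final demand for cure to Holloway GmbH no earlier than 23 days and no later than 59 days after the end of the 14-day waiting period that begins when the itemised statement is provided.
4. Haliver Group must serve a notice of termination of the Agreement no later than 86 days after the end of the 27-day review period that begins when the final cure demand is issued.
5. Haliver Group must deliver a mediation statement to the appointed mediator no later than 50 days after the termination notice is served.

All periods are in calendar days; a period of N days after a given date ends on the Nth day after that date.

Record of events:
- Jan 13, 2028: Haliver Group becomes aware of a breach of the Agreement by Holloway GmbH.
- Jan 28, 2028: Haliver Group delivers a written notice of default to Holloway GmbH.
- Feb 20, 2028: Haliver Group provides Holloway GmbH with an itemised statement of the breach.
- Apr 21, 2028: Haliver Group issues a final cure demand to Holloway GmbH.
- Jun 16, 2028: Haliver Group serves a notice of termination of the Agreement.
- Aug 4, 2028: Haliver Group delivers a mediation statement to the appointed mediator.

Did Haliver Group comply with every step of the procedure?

No

Step 1: the window is 13–28 days after Jan 13, 2028 (when the breach is discovered), so Jan 26, 2028 through Feb 10, 2028; done Jan 28, 2028, which is between those dates.
Step 2: 20 days after Jan 28, 2028 (when the default notice is delivered) is Feb 17, 2028; not done until Feb 20, 2028, 3 days after the deadline.
That is the first point of non-compliance.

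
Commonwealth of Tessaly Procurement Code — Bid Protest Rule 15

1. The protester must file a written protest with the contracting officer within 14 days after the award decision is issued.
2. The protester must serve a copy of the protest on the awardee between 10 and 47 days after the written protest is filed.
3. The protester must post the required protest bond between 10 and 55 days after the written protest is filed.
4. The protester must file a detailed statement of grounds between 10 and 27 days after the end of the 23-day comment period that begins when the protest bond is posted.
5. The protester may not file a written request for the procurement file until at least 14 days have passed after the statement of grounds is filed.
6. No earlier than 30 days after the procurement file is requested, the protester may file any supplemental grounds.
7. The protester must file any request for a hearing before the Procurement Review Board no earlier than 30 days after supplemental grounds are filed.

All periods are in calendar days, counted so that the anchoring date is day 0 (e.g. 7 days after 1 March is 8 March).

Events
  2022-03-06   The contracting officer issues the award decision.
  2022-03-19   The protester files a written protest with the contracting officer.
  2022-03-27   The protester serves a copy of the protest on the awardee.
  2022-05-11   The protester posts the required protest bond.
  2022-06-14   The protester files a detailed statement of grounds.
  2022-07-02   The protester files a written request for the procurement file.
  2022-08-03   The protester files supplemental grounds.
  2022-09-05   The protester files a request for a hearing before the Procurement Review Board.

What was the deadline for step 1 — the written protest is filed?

Step 1 runs from 2022-03-06, when the award decision is issued. 14 days after 2022-03-06 is 2022-03-20.

2022-03-20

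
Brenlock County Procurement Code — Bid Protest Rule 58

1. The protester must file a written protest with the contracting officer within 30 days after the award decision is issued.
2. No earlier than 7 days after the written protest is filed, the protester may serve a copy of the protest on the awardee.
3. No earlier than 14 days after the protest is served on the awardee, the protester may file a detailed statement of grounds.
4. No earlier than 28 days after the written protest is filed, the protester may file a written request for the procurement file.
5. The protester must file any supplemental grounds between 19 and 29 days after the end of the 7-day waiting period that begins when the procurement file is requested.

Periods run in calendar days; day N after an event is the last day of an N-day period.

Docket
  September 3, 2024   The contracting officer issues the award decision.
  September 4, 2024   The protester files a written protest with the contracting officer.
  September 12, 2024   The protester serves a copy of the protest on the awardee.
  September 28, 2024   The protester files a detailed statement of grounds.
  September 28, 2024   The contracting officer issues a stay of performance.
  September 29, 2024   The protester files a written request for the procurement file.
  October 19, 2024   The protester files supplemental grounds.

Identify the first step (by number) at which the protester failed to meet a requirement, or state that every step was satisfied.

Step 1: 30 days after September 3, 2024 (when the award decision is issued) is October 3, 2024; completed September 4, 2024, before the deadline.
Step 2: the earliest permitted date is 7 days after September 4, 2024 (when the written protest is filed), i.e. September 11, 2024; September 12, 2024 is on or after that date.
Step 3: the earliest permitted date is 14 days after September 12, 2024 (when the protest is served on the awardee), i.e. September 26, 2024; done September 28, 2024, after the minimum wait.
Step 4: the earliest permitted date is 28 days after September 4, 2024 (when the written protest is filed), i.e. October 2, 2024; acted on September 29, 2024, 3 days prematurely.
The procedure was therefore not followed at step 4.

Step 4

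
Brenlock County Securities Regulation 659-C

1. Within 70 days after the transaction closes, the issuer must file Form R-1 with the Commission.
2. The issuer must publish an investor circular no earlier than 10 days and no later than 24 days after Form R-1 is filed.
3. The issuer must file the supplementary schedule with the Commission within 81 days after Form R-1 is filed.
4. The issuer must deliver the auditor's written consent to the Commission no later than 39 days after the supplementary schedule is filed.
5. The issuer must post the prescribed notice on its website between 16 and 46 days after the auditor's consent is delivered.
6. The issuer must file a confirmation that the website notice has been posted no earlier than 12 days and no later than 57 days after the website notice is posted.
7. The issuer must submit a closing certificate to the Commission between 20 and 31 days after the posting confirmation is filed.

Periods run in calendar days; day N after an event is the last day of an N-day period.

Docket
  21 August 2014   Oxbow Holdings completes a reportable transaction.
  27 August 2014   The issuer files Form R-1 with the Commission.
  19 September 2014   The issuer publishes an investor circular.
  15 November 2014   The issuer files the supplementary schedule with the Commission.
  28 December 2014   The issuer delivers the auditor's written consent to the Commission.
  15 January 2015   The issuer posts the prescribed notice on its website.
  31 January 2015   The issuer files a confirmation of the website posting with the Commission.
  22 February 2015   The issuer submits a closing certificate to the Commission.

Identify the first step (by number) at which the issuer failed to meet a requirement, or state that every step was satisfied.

Step 4

Step 1 — counting 70 days from 21 August 2014 (when the transaction closes) gives a deadline of 30 October 2014; 27 August 2014 is within that limit.
Step 2 — 10 and 24 days from 27 August 2014 (when Form R-1 is filed) are 6 September 2014 and 20 September 2014 respectively; done 19 September 2014, which is between those dates.
Step 3 — counting 81 days from 27 August 2014 (when Form R-1 is filed) gives a deadline of 16 November 2014; done 15 November 2014 — timely.
Step 4 — counting 39 days from 15 November 2014 (when the supplementary schedule is filed) gives a deadline of 24 December 2014; not done until 28 December 2014, 4 days after the deadline.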